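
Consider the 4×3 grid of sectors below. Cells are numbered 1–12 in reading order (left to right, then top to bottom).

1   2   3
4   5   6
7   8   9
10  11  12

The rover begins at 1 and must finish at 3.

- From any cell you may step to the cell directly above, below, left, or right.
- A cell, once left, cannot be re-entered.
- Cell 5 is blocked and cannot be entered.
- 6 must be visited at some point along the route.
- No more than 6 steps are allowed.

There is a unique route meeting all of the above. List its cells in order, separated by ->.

1 -> 4 -> 7 -> 8 -> 9 -> 6 -> 3

The budget equals the shortest possible length, so every move has to be on a shortest route through the required cells.
Route from 1: 2× down (reaching 7), 2× right (reaching 9), 2× up (reaching 3) — 6 moves in all.
Check: all required cells visited; 6 ≤ 6 moves.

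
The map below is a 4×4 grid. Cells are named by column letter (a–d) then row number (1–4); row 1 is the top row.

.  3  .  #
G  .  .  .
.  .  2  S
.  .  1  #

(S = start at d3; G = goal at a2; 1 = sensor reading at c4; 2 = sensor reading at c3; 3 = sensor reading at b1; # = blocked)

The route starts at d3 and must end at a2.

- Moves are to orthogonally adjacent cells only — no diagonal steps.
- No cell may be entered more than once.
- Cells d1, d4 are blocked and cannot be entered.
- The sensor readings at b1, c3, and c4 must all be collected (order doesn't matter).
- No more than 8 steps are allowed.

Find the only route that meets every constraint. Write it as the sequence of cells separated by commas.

d3, c3, c4, b4, b3, b2, b1, a1, a2

The budget equals the shortest possible length, so every move has to be on a shortest route through the required cells.
Route from d3: left 1 to c3, down 1 to c4, left 1 to b4, up 3 to b1, left 1 to a1, down 1 to a2 — 8 moves in all.
Check: all required cells visited; 8 ≤ 8 moves.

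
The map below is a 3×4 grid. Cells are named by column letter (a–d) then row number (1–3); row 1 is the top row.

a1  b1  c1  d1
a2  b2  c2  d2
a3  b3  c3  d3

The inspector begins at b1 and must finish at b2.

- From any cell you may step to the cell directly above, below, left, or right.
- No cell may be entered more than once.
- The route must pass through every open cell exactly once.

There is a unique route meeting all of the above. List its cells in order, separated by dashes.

Need to visit all 12 open cells exactly once, starting at b1 and ending at b2.
Cell a1 has only two open neighbours (a2 and b1), so the path must pass straight through it: one of those is the cell it's entered from and the other is where it exits.
Route from b1: left to a1, 2× down (reaching a3), 3× right (reaching d3), 2× up (reaching d1), left to c1, down to c2, left to b2 — 11 moves in all.
Check: all 12 open cells covered.

b1 - a1 - a2 - a3 - b3 - c3 - d3 - d2 - d1 - c1 - c2 - b2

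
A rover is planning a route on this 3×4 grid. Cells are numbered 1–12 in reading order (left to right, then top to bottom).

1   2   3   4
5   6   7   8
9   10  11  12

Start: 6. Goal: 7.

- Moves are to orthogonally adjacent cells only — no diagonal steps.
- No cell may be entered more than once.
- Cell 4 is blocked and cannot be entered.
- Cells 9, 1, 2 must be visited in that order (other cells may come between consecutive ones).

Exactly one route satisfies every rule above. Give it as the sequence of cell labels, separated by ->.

The waypoints must appear in the order 9, 1, 2, with no cell reused.
Route from 6: down 1 to 10, left 1 to 9, up 2 to 1, right 2 to 3, down 1 to 7 — 7 moves in all.
Check: order respected (9 at step 2, 1 at step 4, 2 at step 5).

6 -> 10 -> 9 -> 5 -> 1 -> 2 -> 3 -> 7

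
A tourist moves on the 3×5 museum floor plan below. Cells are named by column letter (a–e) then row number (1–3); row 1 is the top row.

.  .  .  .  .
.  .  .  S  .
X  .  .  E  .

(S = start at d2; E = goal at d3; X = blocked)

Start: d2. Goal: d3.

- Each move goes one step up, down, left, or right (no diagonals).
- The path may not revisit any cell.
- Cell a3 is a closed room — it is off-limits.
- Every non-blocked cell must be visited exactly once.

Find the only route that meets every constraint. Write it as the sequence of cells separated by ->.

d2 -> c2 -> c3 -> b3 -> b2 -> a2 -> a1 -> b1 -> c1 -> d1 -> e1 -> e2 -> e3 -> d3

Need to visit all 14 open cells exactly once, starting at d2 and ending at d3.
Route from d2: left 1 to c2, down 1 to c3, left 1 to b3, up 1 to b2, left 1 to a2, up 1 to a1, right 4 to e1, down 2 to e3, left 1 to d3 — 13 moves in all.
Check: all 14 open cells covered.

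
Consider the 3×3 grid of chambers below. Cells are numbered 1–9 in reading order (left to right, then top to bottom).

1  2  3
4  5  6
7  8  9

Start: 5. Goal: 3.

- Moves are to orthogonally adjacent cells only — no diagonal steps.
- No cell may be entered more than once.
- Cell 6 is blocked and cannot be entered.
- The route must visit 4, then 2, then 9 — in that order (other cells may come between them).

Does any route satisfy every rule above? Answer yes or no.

9 must be visited but has only one open neighbour (8), and it is neither the start nor the goal — the route would have to enter and leave through 8, re-entering it.

no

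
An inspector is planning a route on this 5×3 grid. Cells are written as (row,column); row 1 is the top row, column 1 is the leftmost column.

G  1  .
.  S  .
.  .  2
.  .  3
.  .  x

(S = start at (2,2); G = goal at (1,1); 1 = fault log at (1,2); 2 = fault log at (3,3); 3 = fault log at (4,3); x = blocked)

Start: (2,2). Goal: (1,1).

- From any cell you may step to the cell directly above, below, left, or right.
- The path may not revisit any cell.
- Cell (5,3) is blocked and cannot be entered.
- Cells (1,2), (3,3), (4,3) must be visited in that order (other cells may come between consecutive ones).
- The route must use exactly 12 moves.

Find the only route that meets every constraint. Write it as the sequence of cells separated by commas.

(2,2), (1,2), (1,3), (2,3), (3,3), (4,3), (4,2), (5,2), (5,1), (4,1), (3,1), (2,1), (1,1)

The waypoints must appear in the order (1,2), (3,3), (4,3), with no cell reused.
Route from (2,2): up 1 to (1,2), right 1 to (1,3), down 3 to (4,3), left 1 to (4,2), down 1 to (5,2), left 1 to (5,1), up 4 to (1,1) — 12 moves in all.
Check: order respected (1 at step 1, 2 at step 4, 3 at step 5); 12 moves as required.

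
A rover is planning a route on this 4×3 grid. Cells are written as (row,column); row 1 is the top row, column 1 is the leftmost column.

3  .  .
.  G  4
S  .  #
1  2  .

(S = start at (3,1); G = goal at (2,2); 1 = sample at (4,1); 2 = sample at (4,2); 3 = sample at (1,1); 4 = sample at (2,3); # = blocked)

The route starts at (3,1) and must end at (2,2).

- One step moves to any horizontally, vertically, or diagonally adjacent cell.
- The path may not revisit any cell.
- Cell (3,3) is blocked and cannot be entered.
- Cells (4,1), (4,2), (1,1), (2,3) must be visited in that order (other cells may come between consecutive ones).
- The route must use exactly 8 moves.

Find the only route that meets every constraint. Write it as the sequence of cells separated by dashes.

The waypoints must appear in the order (4,1), (4,2), (1,1), (2,3), with no cell reused.
Route from (3,1): down to (4,1), right to (4,2), up to (3,2), up-left to (2,1), up to (1,1), right to (1,2), down-right to (2,3), left to (2,2) — 8 moves in all.
Check: order respected (1 at step 1, 2 at step 2, 3 at step 5, 4 at step 7); 8 moves as required.

(3,1) - (4,1) - (4,2) - (3,2) - (2,1) - (1,1) - (1,2) - (2,3) - (2,2)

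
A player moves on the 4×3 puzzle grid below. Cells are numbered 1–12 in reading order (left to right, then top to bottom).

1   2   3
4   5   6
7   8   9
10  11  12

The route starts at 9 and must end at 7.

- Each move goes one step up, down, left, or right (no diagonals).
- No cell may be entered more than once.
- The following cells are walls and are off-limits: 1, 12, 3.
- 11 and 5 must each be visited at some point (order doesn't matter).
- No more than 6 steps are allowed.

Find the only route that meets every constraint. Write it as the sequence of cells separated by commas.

9, 6, 5, 8, 11, 10, 7

The 6-move cap with required stops at 11, 5 leaves no slack for detours.
Route from 9: up to 6, left to 5, 2× down (reaching 11), left to 10, up to 7 — 6 moves in all.
Check: all required cells visited; 6 ≤ 6 moves.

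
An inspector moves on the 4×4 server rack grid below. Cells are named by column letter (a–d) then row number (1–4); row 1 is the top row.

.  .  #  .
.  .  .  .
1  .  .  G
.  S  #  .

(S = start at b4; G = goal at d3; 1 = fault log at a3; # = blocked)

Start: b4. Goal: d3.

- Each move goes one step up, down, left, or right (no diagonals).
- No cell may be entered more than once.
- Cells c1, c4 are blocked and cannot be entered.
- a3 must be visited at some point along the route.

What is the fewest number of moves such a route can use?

Any route passes through a3 somewhere between b4 and d3. Summing Manhattan distances along the two legs (b4 → a3 → d3) gives a lower bound of 2 + 3 = 5 moves.
A route of 5 moves achieves this: b4 → a4 → a3 → b3 → c3 → d3.
Since 5 matches the lower bound, it is optimal.

5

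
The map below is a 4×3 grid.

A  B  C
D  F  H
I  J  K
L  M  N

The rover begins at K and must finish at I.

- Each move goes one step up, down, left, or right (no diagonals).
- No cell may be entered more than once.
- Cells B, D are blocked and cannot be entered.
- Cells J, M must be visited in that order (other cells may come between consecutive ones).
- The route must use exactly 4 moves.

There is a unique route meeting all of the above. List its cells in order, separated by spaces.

K J M L I

The waypoints must appear in the order J, M, with no cell reused.
Route from K: left 1 to J, down 1 to M, left 1 to L, up 1 to I — 4 moves in all.
Check: order respected (J at step 1, M at step 2); 4 moves as required.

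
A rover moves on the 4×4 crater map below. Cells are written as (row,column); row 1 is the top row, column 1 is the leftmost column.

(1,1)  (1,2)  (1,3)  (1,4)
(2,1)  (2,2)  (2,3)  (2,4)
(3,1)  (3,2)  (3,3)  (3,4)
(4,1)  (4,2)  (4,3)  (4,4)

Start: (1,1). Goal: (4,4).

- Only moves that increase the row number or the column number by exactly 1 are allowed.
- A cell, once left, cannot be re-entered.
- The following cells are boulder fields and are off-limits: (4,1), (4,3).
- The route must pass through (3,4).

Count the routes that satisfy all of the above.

A right/down-only route from (1,1) to (4,4) makes exactly 3 down-moves and 3 right-moves in some order.
With no other constraints that would be C(6,3) = 20 routes.
Split at (3,4) and multiply the segment counts (each segment already excludes blocked cells): (1,1)→(3,4): 10; (3,4)→(4,4): 1; product = 10.
That gives 10 routes.

10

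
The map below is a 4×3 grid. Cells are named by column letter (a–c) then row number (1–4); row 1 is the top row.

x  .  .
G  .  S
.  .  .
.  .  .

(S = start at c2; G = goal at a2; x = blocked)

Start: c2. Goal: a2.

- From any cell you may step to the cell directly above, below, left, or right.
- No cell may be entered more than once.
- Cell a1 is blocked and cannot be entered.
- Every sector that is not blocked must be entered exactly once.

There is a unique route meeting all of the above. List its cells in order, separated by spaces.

Need to visit all 11 open cells exactly once, starting at c2 and ending at a2.
Cell c1 has only two open neighbours (c2 and b1), so the path must pass straight through it: one of those is the cell it's entered from and the other is where it exits.
Route from c2: up to c1, left to b1, 2× down (reaching b3), right to c3, down to c4, 2× left (reaching a4), 2× up (reaching a2) — 10 moves in all.
Check: all 11 open cells covered.

c2 c1 b1 b2 b3 c3 c4 b4 a4 a3 a2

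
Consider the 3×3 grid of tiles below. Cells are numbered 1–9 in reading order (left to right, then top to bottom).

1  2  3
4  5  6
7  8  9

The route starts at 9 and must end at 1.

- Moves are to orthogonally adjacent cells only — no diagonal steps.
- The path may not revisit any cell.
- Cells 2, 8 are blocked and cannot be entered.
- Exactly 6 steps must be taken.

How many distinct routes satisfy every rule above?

0

Need simple routes of exactly 6 moves from 9 to 1 (Manhattan distance 4, so 1 moves are spent on a detour and 1 undoing it).
No route satisfies every constraint, so the count is 0.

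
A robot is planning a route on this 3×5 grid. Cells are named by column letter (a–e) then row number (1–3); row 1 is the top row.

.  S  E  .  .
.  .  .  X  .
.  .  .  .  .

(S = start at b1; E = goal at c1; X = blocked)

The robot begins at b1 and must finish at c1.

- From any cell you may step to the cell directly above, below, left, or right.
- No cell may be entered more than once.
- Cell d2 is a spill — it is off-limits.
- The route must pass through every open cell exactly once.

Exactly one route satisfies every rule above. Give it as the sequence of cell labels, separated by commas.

b1, a1, a2, a3, b3, b2, c2, c3, d3, e3, e2, e1, d1, c1

Need to visit all 14 open cells exactly once, starting at b1 and ending at c1.
Route from b1: left to a1, 2× down (reaching a3), right to b3, up to b2, right to c2, down to c3, 2× right (reaching e3), 2× up (reaching e1), 2× left (reaching c1) — 13 moves in all.
Check: all 14 open cells covered.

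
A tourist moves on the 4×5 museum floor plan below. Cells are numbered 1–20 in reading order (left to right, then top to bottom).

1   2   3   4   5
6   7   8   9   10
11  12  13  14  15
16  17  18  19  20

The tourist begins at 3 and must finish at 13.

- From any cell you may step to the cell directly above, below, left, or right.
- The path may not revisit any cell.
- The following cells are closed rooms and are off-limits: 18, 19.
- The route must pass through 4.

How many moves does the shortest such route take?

4

Any route passes through 4 somewhere between 3 and 13. Summing Manhattan distances along the two legs (3 → 4 → 13) gives a lower bound of 1 + 3 = 4 moves.
A route of 4 moves achieves this: 3 → 4 → 9 → 14 → 13.
Since 4 matches the lower bound, it is optimal.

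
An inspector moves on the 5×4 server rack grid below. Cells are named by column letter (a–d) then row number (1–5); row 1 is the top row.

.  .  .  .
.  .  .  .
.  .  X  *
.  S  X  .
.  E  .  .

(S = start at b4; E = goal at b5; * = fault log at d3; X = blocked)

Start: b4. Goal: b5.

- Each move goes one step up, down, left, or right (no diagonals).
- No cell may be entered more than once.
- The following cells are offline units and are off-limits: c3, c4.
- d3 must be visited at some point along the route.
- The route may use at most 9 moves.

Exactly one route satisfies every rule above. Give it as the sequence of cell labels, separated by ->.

b4 -> b3 -> b2 -> c2 -> d2 -> d3 -> d4 -> d5 -> c5 -> b5

Any route must reach d3 and still end at b5 within 9 moves, so the order of the required stops is forced.
Route from b4: up 2 to b2, right 2 to d2, down 3 to d5, left 2 to b5 — 9 moves in all.
Check: all required cells visited; 9 ≤ 9 moves.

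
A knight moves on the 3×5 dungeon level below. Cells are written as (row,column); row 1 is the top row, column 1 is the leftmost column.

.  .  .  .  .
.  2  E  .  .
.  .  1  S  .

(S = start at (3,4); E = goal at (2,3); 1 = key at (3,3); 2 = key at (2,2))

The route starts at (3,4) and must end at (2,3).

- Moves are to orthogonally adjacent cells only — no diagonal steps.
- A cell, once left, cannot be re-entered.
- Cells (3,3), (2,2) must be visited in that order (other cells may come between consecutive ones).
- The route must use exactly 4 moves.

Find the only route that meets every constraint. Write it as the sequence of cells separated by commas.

(3,4), (3,3), (3,2), (2,2), (2,3)

The waypoints must appear in the order (3,3), (2,2), with no cell reused.
Route from (3,4): 2× left (reaching (3,2)), up to (2,2), right to (2,3) — 4 moves in all.
Check: order respected (1 at step 1, 2 at step 3); 4 moves as required.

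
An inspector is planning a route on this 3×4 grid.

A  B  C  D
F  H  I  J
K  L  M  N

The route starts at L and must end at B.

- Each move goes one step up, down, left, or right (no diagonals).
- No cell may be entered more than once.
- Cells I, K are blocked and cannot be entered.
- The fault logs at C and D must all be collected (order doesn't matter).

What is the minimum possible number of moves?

6

Any route passes through C and D in some order between L and B. Summing Manhattan distances along each leg and taking the cheapest ordering (L → C → D → B) gives a lower bound of 3 + 1 + 2 = 6 moves.
A route of 6 moves achieves this: L → M → N → J → D → C → B.
Since 6 matches the lower bound, it is optimal.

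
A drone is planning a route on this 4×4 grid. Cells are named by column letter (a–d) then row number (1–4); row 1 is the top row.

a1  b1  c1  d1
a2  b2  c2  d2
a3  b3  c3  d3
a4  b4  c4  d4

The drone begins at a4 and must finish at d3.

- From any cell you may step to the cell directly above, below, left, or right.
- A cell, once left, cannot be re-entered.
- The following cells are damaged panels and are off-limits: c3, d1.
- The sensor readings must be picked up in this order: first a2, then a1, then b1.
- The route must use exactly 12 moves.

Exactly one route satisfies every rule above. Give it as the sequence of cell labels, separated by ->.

a4 -> a3 -> a2 -> a1 -> b1 -> c1 -> c2 -> b2 -> b3 -> b4 -> c4 -> d4 -> d3

The waypoints must appear in the order a2, a1, b1, with no cell reused.
Route from a4: 3× up (reaching a1), 2× right (reaching c1), down to c2, left to b2, 2× down (reaching b4), 2× right (reaching d4), up to d3 — 12 moves in all.
Check: order respected (a2 at step 2, a1 at step 3, b1 at step 4); 12 moves as required.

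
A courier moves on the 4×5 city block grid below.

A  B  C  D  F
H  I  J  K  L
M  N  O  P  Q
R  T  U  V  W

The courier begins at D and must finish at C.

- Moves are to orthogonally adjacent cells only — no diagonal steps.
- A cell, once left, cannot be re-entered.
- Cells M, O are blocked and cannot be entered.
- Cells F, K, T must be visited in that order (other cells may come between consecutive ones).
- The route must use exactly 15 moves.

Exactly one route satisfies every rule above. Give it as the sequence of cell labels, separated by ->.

The waypoints must appear in the order F, K, T, with no cell reused.
Route from D: right to F, down to L, left to K, down to P, right to Q, down to W, 3× left (reaching T), 2× up (reaching I), left to H, up to A, 2× right (reaching C) — 15 moves in all.
Check: order respected (F at step 1, K at step 3, T at step 9); 15 moves as required.

D -> F -> L -> K -> P -> Q -> W -> V -> U -> T -> N -> I -> H -> A -> B -> C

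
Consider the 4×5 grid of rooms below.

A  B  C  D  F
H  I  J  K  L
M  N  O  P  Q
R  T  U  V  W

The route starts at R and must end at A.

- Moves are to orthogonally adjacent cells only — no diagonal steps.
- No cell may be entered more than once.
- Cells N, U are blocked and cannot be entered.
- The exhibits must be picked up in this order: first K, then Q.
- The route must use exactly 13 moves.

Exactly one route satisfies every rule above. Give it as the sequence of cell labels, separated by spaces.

The waypoints must appear in the order K, Q, with no cell reused.
Route from R: 2× up (reaching H), 3× right (reaching K), down to P, right to Q, 2× up (reaching F), 4× left (reaching A) — 13 moves in all.
Check: order respected (K at step 5, Q at step 7); 13 moves as required.

R M H I J K P Q L F D C B A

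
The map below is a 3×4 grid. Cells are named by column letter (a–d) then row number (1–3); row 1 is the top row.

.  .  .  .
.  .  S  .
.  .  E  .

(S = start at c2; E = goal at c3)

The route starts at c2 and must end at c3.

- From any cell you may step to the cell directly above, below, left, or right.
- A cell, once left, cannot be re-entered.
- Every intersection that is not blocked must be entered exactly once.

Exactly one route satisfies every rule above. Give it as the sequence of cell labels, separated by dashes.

Need to visit all 12 open cells exactly once, starting at c2 and ending at c3.
Cell d1 has only two open neighbours (d2 and c1), so the path must pass straight through it: one of those is the cell it's entered from and the other is where it exits.
Route from c2: left 1 to b2, down 1 to b3, left 1 to a3, up 2 to a1, right 3 to d1, down 2 to d3, left 1 to c3 — 11 moves in all.
Check: all 12 open cells covered.

c2 - b2 - b3 - a3 - a2 - a1 - b1 - c1 - d1 - d2 - d3 - c3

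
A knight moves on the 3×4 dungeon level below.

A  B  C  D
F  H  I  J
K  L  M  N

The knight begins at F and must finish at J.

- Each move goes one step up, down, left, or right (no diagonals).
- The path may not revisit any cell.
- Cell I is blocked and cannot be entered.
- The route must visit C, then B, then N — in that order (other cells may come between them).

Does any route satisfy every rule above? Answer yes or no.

no

Even ignoring the required order, no revisit-free route from F to J manages to pass through all of C, B, and N: branching out from F, every path either misses one of them or, having collected them, can no longer reach J without re-entering a cell.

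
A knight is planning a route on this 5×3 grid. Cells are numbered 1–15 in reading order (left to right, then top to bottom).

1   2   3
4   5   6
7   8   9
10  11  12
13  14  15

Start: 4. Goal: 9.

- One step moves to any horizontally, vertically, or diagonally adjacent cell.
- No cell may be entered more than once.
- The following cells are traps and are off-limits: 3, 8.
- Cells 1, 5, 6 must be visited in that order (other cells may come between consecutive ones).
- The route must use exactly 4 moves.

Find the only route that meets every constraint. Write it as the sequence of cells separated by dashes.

The waypoints must appear in the order 1, 5, 6, with no cell reused.
Route from 4: up to 1, down-right to 5, right to 6, down to 9 — 4 moves in all.
Check: order respected (1 at step 1, 5 at step 2, 6 at step 3); 4 moves as required.

4 - 1 - 5 - 6 - 9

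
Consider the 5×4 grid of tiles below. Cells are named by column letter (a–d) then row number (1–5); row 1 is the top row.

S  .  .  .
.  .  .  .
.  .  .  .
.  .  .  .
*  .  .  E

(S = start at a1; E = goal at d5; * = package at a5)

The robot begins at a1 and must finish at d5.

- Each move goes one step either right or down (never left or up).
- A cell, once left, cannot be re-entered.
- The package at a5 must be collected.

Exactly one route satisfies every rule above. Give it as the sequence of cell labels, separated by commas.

a1, a2, a3, a4, a5, b5, c5, d5

Moves only go right or down, so the column and row indices never decrease.
Route from a1: down 4 to a5, right 3 to d5 — 7 moves in all.
Check: all required cells visited.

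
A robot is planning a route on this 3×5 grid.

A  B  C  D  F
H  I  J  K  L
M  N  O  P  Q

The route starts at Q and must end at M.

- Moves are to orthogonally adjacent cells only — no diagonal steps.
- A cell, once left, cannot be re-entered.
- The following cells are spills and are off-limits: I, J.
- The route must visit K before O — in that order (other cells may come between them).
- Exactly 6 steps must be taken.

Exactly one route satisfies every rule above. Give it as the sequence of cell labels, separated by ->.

The waypoints must appear in the order K, O, with no cell reused.
Route from Q: up 1 to L, left 1 to K, down 1 to P, left 3 to M — 6 moves in all.
Check: order respected (K at step 2, O at step 4); 6 moves as required.

Q -> L -> K -> P -> O -> N -> M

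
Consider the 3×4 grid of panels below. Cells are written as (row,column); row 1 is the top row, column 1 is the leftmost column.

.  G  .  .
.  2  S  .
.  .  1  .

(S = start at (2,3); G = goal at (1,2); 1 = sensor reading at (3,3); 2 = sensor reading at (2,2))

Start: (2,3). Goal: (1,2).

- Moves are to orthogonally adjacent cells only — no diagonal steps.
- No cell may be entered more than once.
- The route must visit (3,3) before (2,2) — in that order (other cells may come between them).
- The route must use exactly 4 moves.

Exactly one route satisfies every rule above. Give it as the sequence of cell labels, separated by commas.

The waypoints must appear in the order (3,3), (2,2), with no cell reused.
Route from (2,3): down 1 to (3,3), left 1 to (3,2), up 2 to (1,2) — 4 moves in all.
Check: order respected (1 at step 1, 2 at step 3); 4 moves as required.

(2,3), (3,3), (3,2), (2,2), (1,2)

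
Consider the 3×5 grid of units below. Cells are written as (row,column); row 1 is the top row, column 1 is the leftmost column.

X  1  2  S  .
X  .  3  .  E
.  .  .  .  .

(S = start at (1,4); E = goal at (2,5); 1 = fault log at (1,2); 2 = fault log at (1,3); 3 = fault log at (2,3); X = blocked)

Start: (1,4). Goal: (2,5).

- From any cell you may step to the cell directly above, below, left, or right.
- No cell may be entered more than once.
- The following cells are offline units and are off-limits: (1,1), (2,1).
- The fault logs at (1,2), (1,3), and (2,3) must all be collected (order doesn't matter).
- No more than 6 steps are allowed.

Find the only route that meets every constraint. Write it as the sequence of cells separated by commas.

(1,4), (1,3), (1,2), (2,2), (2,3), (2,4), (2,5)

The budget equals the shortest possible length, so every move has to be on a shortest route through the required cells.
Route from (1,4): left 2 to (1,2), down 1 to (2,2), right 3 to (2,5) — 6 moves in all.
Check: all required cells visited; 6 ≤ 6 moves.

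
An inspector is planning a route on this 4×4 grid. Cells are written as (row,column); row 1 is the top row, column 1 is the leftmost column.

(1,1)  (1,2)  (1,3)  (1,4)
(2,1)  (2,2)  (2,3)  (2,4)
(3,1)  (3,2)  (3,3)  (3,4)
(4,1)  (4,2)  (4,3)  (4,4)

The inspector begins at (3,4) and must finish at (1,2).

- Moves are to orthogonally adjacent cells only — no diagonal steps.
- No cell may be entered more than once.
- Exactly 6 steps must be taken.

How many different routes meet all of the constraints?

14

Need simple routes of exactly 6 moves from (3,4) to (1,2) (Manhattan distance 4, so 1 moves are spent on a detour and 1 undoing it).
Branch systematically from the start, pruning whenever the remaining move budget drops below the Manhattan distance to (1,2) or differs from it in parity. Grouping the completions by first move — via (2,4): 3; via (4,4): 4; via (3,3): 7 — and summing: 3 + 4 + 7 = 14.
That gives 14 routes.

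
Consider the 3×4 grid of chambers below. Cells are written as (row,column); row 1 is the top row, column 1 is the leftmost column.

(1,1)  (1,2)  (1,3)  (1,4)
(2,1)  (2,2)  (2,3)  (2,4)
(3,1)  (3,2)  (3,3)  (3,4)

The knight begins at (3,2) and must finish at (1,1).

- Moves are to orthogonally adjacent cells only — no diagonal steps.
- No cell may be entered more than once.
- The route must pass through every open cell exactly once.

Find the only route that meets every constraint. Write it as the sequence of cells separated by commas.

(3,2), (3,1), (2,1), (2,2), (2,3), (3,3), (3,4), (2,4), (1,4), (1,3), (1,2), (1,1)

Need to visit all 12 open cells exactly once, starting at (3,2) and ending at (1,1).
Cell (3,1) has only two open neighbours ((2,1) and (3,2)), so the path must pass straight through it: one of those is the cell it's entered from and the other is where it exits.
Route from (3,2): left 1 to (3,1), up 1 to (2,1), right 2 to (2,3), down 1 to (3,3), right 1 to (3,4), up 2 to (1,4), left 3 to (1,1) — 11 moves in all.
Check: all 12 open cells covered.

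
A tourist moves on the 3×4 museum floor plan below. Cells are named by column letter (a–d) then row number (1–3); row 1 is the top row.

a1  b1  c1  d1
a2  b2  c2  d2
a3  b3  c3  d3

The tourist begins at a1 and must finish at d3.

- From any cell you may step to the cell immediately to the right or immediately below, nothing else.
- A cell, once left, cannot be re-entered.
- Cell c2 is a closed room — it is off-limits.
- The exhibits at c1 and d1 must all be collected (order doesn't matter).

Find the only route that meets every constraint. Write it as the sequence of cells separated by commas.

a1, b1, c1, d1, d2, d3

Moves only go right or down, so the column and row indices never decrease.
Route from a1: right 3 to d1, down 2 to d3 — 5 moves in all.
Check: all required cells visited.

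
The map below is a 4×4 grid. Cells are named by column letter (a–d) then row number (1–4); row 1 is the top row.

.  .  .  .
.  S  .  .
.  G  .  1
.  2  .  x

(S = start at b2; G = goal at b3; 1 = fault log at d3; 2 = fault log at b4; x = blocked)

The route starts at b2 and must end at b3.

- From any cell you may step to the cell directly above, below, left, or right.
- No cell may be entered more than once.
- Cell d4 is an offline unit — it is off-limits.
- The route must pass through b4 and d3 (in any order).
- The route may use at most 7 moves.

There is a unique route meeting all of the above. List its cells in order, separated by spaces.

b2 c2 d2 d3 c3 c4 b4 b3

The budget equals the shortest possible length, so every move has to be on a shortest route through the required cells.
Route from b2: right 2 to d2, down 1 to d3, left 1 to c3, down 1 to c4, left 1 to b4, up 1 to b3 — 7 moves in all.
Check: all required cells visited; 7 ≤ 7 moves.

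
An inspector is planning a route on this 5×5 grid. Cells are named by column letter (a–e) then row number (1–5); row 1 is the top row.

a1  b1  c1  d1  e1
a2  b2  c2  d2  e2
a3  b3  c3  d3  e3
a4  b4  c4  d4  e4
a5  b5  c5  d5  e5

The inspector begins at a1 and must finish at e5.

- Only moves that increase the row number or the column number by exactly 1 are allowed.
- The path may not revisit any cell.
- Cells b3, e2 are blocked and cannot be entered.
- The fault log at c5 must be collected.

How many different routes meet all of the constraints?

6

A right/down-only route from a1 to e5 makes exactly 4 down-moves and 4 right-moves in some order.
With no other constraints that would be C(8,4) = 70 routes.
Split at c5 and multiply the segment counts (each segment already excludes blocked cells): a1→c5: 6; c5→e5: 1; product = 6.
That gives 6 routes.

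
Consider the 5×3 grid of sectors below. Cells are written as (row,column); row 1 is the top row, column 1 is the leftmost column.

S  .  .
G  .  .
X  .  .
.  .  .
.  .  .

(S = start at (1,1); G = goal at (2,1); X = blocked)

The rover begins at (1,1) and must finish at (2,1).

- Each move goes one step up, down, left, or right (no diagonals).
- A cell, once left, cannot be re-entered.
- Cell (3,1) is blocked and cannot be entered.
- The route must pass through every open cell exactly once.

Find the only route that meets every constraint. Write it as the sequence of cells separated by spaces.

(1,1) (1,2) (1,3) (2,3) (3,3) (4,3) (5,3) (5,2) (5,1) (4,1) (4,2) (3,2) (2,2) (2,1)

Need to visit all 14 open cells exactly once, starting at (1,1) and ending at (2,1).
Route from (1,1): right 2 to (1,3), down 4 to (5,3), left 2 to (5,1), up 1 to (4,1), right 1 to (4,2), up 2 to (2,2), left 1 to (2,1) — 13 moves in all.
Check: all 14 open cells covered.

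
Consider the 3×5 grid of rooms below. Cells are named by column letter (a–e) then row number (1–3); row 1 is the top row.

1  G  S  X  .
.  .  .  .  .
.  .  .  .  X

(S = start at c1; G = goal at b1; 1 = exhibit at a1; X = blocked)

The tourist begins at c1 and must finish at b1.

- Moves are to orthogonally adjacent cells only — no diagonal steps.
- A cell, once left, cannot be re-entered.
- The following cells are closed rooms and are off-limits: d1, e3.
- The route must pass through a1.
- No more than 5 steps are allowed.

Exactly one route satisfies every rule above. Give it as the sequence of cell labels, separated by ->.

The 5-move cap with required stops at a1 leaves no slack for detours.
Route from c1: down 1 to c2, left 2 to a2, up 1 to a1, right 1 to b1 — 5 moves in all.
Check: all required cells visited; 5 ≤ 5 moves.

c1 -> c2 -> b2 -> a2 -> a1 -> b1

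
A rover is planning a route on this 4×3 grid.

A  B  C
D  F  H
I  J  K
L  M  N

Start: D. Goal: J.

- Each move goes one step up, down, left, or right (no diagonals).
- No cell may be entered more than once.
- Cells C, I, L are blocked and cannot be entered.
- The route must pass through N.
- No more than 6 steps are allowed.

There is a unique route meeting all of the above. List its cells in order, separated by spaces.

Any route must reach N and still end at J within 6 moves, so the order of the required stops is forced.
Route from D: right 2 to H, down 2 to N, left 1 to M, up 1 to J — 6 moves in all.
Check: all required cells visited; 6 ≤ 6 moves.

D F H K N M J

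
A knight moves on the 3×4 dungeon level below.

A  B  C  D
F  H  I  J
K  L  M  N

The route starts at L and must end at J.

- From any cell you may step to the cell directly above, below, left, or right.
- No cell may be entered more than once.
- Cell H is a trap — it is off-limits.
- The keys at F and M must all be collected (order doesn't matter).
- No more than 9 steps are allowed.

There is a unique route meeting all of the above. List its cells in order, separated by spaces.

L K F A B C I M N J

The 9-move cap with required stops at F, M leaves no slack for detours.
Route from L: left 1 to K, up 2 to A, right 2 to C, down 2 to M, right 1 to N, up 1 to J — 9 moves in all.
Check: all required cells visited; 9 ≤ 9 moves.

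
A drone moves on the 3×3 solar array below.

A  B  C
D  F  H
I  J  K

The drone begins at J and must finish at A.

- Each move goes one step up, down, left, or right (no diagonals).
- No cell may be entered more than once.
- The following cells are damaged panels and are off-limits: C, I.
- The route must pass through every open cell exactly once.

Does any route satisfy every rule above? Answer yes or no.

no

Colour the cells like a checkerboard: each orthogonal step flips colour, so a Hamiltonian route alternates colours. Here there are 3 cells of one colour and 4 of the other, with start on the opposite colour to the goal — the counts and endpoints can't be arranged into an alternating sequence of length 7, so no Hamiltonian route exists.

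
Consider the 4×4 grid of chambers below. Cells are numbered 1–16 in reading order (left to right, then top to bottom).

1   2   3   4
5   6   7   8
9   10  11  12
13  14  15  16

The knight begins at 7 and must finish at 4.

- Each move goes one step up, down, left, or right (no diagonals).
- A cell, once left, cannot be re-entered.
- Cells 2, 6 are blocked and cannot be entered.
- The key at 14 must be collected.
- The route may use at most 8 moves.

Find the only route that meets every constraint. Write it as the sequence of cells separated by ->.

7 -> 11 -> 10 -> 14 -> 15 -> 16 -> 12 -> 8 -> 4

The 8-move cap with required stops at 14 leaves no slack for detours.
Route from 7: down 1 to 11, left 1 to 10, down 1 to 14, right 2 to 16, up 3 to 4 — 8 moves in all.
Check: all required cells visited; 8 ≤ 8 moves.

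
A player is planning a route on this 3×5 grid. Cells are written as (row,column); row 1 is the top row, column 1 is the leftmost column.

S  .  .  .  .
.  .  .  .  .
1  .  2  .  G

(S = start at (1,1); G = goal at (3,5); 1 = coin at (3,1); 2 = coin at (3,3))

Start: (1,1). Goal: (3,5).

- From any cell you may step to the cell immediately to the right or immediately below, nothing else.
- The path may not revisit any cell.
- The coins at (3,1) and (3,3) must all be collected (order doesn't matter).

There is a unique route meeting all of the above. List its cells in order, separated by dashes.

(1,1) - (2,1) - (3,1) - (3,2) - (3,3) - (3,4) - (3,5)

Moves only go right or down, so the column and row indices never decrease.
Route from (1,1): 2× down (reaching (3,1)), 4× right (reaching (3,5)) — 6 moves in all.
Check: all required cells visited.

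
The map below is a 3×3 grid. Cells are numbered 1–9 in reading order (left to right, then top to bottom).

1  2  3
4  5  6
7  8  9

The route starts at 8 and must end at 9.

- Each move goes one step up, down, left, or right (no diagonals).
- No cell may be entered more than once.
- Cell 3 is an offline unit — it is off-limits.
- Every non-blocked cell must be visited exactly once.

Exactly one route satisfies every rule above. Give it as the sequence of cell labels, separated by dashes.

Need to visit all 8 open cells exactly once, starting at 8 and ending at 9.
Route from 8: left 1 to 7, up 2 to 1, right 1 to 2, down 1 to 5, right 1 to 6, down 1 to 9 — 7 moves in all.
Check: all 8 open cells covered.

8 - 7 - 4 - 1 - 2 - 5 - 6 - 9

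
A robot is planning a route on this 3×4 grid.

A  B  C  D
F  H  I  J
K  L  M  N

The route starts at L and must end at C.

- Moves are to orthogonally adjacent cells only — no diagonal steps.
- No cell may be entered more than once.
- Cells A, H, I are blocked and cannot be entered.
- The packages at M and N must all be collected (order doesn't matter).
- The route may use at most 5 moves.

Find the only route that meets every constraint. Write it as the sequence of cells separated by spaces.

L M N J D C

The 5-move cap with required stops at M, N leaves no slack for detours.
Route from L: 2× right (reaching N), 2× up (reaching D), left to C — 5 moves in all.
Check: all required cells visited; 5 ≤ 5 moves.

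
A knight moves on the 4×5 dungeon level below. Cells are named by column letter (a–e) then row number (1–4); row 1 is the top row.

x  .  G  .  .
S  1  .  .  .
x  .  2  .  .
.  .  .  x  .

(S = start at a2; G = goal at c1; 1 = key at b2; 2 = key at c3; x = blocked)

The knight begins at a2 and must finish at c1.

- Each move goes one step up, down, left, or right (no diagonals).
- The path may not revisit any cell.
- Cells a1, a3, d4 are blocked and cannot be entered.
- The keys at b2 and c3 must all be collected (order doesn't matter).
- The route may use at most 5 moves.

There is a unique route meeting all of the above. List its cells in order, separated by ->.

a2 -> b2 -> b3 -> c3 -> c2 -> c1

The 5-move cap with required stops at b2, c3 leaves no slack for detours.
Route from a2: right to b2, down to b3, right to c3, 2× up (reaching c1) — 5 moves in all.
Check: all required cells visited; 5 ≤ 5 moves.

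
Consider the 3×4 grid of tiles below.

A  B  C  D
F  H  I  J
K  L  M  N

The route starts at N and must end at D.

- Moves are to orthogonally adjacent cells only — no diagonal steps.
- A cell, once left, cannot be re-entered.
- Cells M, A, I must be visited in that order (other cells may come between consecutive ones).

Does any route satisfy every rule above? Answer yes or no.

One route that works: N → M → L → H → F → A → B → C → I → J → D.

yes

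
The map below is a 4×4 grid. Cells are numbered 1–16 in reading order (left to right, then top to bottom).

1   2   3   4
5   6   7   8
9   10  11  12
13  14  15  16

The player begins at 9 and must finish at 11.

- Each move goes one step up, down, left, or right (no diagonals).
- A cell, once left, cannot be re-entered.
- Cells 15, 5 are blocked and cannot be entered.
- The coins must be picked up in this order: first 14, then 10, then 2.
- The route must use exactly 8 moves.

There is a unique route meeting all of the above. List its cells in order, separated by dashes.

9 - 13 - 14 - 10 - 6 - 2 - 3 - 7 - 11

The waypoints must appear in the order 14, 10, 2, with no cell reused.
Route from 9: down 1 to 13, right 1 to 14, up 3 to 2, right 1 to 3, down 2 to 11 — 8 moves in all.
Check: order respected (14 at step 2, 10 at step 3, 2 at step 5); 8 moves as required.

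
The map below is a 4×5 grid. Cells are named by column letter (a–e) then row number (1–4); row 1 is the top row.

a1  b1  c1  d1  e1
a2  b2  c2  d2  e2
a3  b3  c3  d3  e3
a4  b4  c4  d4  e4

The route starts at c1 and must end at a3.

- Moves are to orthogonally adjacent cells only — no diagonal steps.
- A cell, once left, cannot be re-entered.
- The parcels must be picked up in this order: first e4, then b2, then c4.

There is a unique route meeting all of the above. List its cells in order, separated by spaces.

The waypoints must appear in the order e4, b2, c4, with no cell reused.
Route from c1: 2× right (reaching e1), 3× down (reaching e4), left to d4, 2× up (reaching d2), 2× left (reaching b2), down to b3, right to c3, down to c4, 2× left (reaching a4), up to a3 — 16 moves in all.
Check: order respected (e4 at step 5, b2 at step 10, c4 at step 13).

c1 d1 e1 e2 e3 e4 d4 d3 d2 c2 b2 b3 c3 c4 b4 a4 a3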